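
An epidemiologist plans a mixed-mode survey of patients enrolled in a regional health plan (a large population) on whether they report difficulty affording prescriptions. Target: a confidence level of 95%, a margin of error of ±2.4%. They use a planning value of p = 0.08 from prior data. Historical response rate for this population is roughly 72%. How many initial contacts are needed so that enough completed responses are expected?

For 95% confidence, z = 1.96.
Completed interviews needed: n₀ = 1.96² × 0.0736 / 0.024² ≈ 490.87 → 491.
At a 72% response rate, contacts needed = 491 / 0.72 ≈ 681.94 → 682.

682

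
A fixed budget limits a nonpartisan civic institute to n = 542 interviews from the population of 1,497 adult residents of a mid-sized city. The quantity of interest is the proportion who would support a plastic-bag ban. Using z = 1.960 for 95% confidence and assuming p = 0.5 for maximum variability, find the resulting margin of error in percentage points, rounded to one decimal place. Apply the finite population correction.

3.4

Finite-population factor: (N−n)/(N−1) = (1497−542)/(1497−1) = 0.6384.
SE(p̂) = √[p(1−p)/n · (N−n)/(N−1)] = √[0.2500/542 × 0.6384] = 0.01716.
E = z × SE = 1.960 × 0.01716 = 0.03363 ≈ 3.4 percentage points.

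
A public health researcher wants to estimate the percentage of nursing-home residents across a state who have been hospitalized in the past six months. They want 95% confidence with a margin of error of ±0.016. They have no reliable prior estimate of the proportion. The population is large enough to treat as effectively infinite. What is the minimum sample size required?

3752

For 95% confidence, z = 1.960.
With no prior estimate, use p = 0.5, giving p(1−p) = 0.25.
n = z²·p(1−p)/E² = 1.960² × 0.2500 / 0.016² = 3.8416 × 0.2500 / 0.000256 ≈ 3751.56.
Rounding up gives n = 3752.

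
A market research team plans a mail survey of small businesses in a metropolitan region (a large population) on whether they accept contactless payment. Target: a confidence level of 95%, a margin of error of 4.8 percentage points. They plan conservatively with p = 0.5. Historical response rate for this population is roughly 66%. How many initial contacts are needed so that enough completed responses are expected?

632

For 95% confidence, z = 1.960.
Completed interviews needed: n₀ = 1.960² × 0.2500 / 0.048² ≈ 416.84 → 417.
At a 66% response rate, contacts needed = 417 / 0.66 ≈ 631.82 → 632.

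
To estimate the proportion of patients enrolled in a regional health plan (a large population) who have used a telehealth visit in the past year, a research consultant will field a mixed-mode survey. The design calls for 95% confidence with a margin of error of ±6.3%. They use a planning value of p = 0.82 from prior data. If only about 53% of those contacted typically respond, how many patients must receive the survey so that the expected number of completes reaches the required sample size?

For 95% confidence, z = 1.96.
Completed interviews needed: n₀ = 1.96² × 0.1476 / 0.063² ≈ 142.86 → 143.
At a 53% response rate, contacts needed = 143 / 0.53 ≈ 269.81 → 270.

270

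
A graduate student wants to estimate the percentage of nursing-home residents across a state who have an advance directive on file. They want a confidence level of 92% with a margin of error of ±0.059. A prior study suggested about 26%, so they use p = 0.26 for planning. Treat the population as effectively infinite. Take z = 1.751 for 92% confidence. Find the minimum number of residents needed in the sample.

With p = 0.26, p(1−p) = 0.1924.
n = z²·p(1−p)/E² = 1.751² × 0.1924 / 0.059² = 3.0660 × 0.1924 / 0.003481 ≈ 169.46.
Rounding up gives n = 170.

170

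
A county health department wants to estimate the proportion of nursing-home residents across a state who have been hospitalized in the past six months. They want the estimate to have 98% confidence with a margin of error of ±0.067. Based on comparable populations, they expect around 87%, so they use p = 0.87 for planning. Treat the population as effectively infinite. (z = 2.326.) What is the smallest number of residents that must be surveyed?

With p = 0.87, p(1−p) = 0.1131.
n = z²·p(1−p)/E² = 2.326² × 0.1131 / 0.067² = 5.4103 × 0.1131 / 0.004489 ≈ 136.31.
Rounding up gives n = 137.

137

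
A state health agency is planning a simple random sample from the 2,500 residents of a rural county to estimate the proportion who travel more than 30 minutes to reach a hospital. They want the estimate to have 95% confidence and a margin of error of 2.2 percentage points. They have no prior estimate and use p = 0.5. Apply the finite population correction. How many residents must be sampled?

For 95% confidence, z = 1.960.
Unadjusted: n₀ = 1.960² × 0.50 × 0.50 / 0.022² ≈ 1984.30, so n₀ = 1985.
Finite population correction with N = 2,500: n = n₀ / (1 + (n₀−1)/N) = 1985 / (1 + 1984/2500) = 1985 / 1.7936 ≈ 1106.71.
Rounding up, n = 1107.

1107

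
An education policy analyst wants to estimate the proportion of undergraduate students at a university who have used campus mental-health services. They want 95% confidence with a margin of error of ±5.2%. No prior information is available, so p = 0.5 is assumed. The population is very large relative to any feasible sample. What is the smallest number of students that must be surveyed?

For 95% confidence, z = 1.960.
With p = 0.5, p(1−p) = 0.25.
n = z²·p(1−p)/E² = 1.960² × 0.2500 / 0.052² = 3.8416 × 0.2500 / 0.002704 ≈ 355.18.
Rounding up gives n = 356.

356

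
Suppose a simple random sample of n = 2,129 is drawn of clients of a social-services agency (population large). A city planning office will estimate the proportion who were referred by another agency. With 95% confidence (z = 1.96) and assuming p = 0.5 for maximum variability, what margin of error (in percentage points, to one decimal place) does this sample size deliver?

2.1

SE(p̂) = √[p(1−p)/n] = √[0.2500/2129] = 0.01084.
E = z × SE = 1.96 × 0.01084 = 0.02124, or 2.1 percentage points.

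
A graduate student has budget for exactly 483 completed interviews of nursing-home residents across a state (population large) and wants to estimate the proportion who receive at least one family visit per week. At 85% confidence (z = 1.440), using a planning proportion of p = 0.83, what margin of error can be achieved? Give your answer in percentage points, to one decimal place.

SE(p̂) = √[p(1−p)/n] = √[0.1411/483] = 0.01709.
E = z × SE = 1.440 × 0.01709 = 0.02461, or 2.5 percentage points.

2.5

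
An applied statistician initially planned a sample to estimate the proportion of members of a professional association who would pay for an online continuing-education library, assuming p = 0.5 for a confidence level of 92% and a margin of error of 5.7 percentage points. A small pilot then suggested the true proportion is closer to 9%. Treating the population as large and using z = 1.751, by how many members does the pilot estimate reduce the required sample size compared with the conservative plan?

158

Conservative (p = 0.5): n = 1.751² × 0.25 / 0.057² ≈ 235.92 → 236.
Using p = 0.09: p(1−p) = 0.0819, so n = 1.751² × 0.0819 / 0.057² ≈ 77.29 → 78.
Reduction: 236 − 78 = 158.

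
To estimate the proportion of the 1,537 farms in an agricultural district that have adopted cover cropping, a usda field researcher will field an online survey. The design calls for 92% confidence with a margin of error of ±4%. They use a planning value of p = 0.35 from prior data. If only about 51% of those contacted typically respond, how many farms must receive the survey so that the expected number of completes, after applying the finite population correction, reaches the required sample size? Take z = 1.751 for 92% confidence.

Completed interviews needed (unadjusted): n₀ = 1.751² × 0.2275 / 0.040² ≈ 435.95 → 436.
FPC for N = 1,537: n = 436 / (1 + 435/1537) = 436 / 1.2830 ≈ 339.82 → 340.
At a 51% response rate, contacts needed = 340 / 0.51 ≈ 666.67 → 667.

667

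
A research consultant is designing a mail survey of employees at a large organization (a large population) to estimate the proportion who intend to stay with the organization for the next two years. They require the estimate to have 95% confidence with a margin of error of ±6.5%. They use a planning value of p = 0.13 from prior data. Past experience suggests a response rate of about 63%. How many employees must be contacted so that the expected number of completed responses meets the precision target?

164

For 95% confidence, z = 1.96.
Completed interviews needed: n₀ = 1.96² × 0.1131 / 0.065² ≈ 102.84 → 103.
At a 63% response rate, contacts needed = 103 / 0.63 ≈ 163.49 → 164.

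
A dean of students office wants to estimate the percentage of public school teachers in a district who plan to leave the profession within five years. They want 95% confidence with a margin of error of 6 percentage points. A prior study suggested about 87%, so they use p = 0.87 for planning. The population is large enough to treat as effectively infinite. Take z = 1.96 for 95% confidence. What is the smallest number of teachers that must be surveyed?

121

With p = 0.87, p(1−p) = 0.1131.
n = z²·p(1−p)/E² = 1.96² × 0.1131 / 0.060² = 3.8416 × 0.1131 / 0.003600 ≈ 120.69.
Rounding up gives n = 121.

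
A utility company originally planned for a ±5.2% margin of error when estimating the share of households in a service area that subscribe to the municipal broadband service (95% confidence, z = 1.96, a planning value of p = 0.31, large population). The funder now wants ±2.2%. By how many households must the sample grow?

At ±5.2%: n = 1.96² × 0.2139 / 0.052² ≈ 303.89 → 304.
At ±2.2%: n = 1.96² × 0.2139 / 0.022² ≈ 1697.76 → 1698.
Additional respondents: 1698 − 304 = 1394.

1394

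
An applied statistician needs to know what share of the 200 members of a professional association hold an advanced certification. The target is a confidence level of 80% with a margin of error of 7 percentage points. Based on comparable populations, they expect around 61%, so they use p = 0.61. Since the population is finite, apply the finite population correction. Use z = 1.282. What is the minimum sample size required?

58

Unadjusted: n₀ = 1.282² × 0.61 × 0.39 / 0.070² ≈ 79.79, so n₀ = 80.
Finite population correction with N = 200: n = n₀ / (1 + (n₀−1)/N) = 80 / (1 + 79/200) = 80 / 1.3950 ≈ 57.35.
Rounding up, n = 58.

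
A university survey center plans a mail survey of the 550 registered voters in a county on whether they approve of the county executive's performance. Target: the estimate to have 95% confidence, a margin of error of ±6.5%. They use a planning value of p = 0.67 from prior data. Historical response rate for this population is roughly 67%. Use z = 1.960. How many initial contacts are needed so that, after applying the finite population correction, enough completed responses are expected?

221

Completed interviews needed (unadjusted): n₀ = 1.960² × 0.2211 / 0.065² ≈ 201.04 → 202.
FPC for N = 550: n = 202 / (1 + 201/550) = 202 / 1.3655 ≈ 147.94 → 148.
At a 67% response rate, contacts needed = 148 / 0.67 ≈ 220.90 → 221.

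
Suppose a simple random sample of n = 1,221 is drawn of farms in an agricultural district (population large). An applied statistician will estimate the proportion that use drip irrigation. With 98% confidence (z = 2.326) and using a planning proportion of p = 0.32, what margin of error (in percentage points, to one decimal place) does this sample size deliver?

3.1

SE(p̂) = √[p(1−p)/n] = √[0.2176/1221] = 0.01335.
E = z × SE = 2.326 × 0.01335 = 0.03105, or 3.1 percentage points.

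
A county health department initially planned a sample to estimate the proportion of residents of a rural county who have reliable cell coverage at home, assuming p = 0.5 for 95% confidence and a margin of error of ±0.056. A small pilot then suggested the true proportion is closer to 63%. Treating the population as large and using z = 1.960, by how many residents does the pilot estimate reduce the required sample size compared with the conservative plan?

21

Conservative (p = 0.5): n = 1.960² × 0.25 / 0.056² ≈ 306.25 → 307.
Using p = 0.63: p(1−p) = 0.2331, so n = 1.960² × 0.2331 / 0.056² ≈ 285.55 → 286.
Reduction: 307 − 286 = 21.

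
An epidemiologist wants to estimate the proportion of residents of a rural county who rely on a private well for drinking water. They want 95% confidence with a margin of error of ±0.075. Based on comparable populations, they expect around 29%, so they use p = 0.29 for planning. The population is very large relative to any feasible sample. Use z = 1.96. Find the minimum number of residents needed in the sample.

141

With p = 0.29, p(1−p) = 0.2059.
n = z²·p(1−p)/E² = 1.96² × 0.2059 / 0.075² = 3.8416 × 0.2059 / 0.005625 ≈ 140.62.
Rounding up gives n = 141.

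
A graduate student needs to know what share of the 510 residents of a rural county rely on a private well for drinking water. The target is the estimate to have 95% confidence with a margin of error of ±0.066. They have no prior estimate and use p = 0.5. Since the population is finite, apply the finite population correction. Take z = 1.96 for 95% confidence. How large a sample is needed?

155

Unadjusted: n₀ = 1.96² × 0.50 × 0.50 / 0.066² ≈ 220.48, so n₀ = 221.
Finite population correction with N = 510: n = n₀ / (1 + (n₀−1)/N) = 221 / (1 + 220/510) = 221 / 1.4314 ≈ 154.40.
Rounding up, n = 155.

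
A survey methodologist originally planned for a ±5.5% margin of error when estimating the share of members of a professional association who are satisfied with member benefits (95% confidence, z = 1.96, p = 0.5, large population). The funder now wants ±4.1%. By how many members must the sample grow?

254

At ±5.5%: n = 1.96² × 0.2500 / 0.055² ≈ 317.49 → 318.
At ±4.1%: n = 1.96² × 0.2500 / 0.041² ≈ 571.33 → 572.
Additional respondents: 572 − 318 = 254.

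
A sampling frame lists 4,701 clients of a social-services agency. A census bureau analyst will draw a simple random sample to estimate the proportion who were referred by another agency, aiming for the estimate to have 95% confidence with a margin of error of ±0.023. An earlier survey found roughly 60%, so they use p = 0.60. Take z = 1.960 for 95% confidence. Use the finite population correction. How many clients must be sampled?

1272

Unadjusted: n₀ = 1.960² × 0.60 × 0.40 / 0.023² ≈ 1742.88, so n₀ = 1743.
Finite population correction with N = 4,701: n = n₀ / (1 + (n₀−1)/N) = 1743 / (1 + 1742/4701) = 1743 / 1.3706 ≈ 1271.74.
Rounding up, n = 1272.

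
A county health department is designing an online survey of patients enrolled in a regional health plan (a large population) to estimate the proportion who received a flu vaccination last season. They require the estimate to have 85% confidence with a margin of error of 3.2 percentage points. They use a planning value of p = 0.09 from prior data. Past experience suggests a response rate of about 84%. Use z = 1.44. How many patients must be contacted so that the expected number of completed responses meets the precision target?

Completed interviews needed: n₀ = 1.44² × 0.0819 / 0.032² ≈ 165.85 → 166.
At an 84% response rate, contacts needed = 166 / 0.84 ≈ 197.62 → 198.

198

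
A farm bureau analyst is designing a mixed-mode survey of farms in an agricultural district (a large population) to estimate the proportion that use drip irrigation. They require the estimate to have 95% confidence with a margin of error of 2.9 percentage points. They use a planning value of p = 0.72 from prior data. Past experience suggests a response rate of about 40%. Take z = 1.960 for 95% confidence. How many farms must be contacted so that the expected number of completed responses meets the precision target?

2303

Completed interviews needed: n₀ = 1.960² × 0.2016 / 0.029² ≈ 920.89 → 921.
At a 40% response rate, contacts needed = 921 / 0.40 ≈ 2302.50 → 2303.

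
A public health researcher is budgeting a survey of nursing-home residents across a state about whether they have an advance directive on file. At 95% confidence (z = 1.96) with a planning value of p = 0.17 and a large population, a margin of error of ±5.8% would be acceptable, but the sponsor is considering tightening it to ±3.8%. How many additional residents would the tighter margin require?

At ±5.8%: n = 1.96² × 0.1411 / 0.058² ≈ 161.13 → 162.
At ±3.8%: n = 1.96² × 0.1411 / 0.038² ≈ 375.38 → 376.
Additional respondents: 376 − 162 = 214.

214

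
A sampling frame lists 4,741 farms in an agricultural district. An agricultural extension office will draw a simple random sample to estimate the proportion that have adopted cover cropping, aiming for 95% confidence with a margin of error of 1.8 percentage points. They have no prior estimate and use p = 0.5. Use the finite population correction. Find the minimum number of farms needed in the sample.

For 95% confidence, z = 1.96.
Unadjusted: n₀ = 1.96² × 0.50 × 0.50 / 0.018² ≈ 2964.20, so n₀ = 2965.
Finite population correction with N = 4,741: n = n₀ / (1 + (n₀−1)/N) = 2965 / (1 + 2964/4741) = 2965 / 1.6252 ≈ 1824.41.
Rounding up, n = 1825.

1825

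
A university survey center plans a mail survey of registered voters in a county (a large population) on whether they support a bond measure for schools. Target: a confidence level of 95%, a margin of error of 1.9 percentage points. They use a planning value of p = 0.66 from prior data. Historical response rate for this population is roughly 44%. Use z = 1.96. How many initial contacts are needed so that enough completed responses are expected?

Completed interviews needed: n₀ = 1.96² × 0.2244 / 0.019² ≈ 2387.96 → 2388.
At a 44% response rate, contacts needed = 2388 / 0.44 ≈ 5427.27 → 5428.

5428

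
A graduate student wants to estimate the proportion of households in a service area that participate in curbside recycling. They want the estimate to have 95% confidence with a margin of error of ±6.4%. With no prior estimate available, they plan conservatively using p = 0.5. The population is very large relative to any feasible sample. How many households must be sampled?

For 95% confidence, z = 1.960.
With p = 0.5, p(1−p) = 0.25.
n = z²·p(1−p)/E² = 1.960² × 0.2500 / 0.064² = 3.8416 × 0.2500 / 0.004096 ≈ 234.47.
Rounding up gives n = 235.

235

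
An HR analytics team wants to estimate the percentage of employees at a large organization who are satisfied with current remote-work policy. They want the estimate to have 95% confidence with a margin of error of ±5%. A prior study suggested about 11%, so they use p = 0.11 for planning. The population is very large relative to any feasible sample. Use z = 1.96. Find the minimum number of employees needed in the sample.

With p = 0.11, p(1−p) = 0.0979.
n = z²·p(1−p)/E² = 1.96² × 0.0979 / 0.050² = 3.8416 × 0.0979 / 0.002500 ≈ 150.44.
Rounding up gives n = 151.

151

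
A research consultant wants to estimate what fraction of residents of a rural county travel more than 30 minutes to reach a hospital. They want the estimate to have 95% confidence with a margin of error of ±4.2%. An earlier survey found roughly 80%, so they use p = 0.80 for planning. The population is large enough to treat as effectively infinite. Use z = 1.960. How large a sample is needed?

349

With p = 0.80, p(1−p) = 0.1600.
n = z²·p(1−p)/E² = 1.960² × 0.1600 / 0.042² = 3.8416 × 0.1600 / 0.001764 ≈ 348.44.
Rounding up gives n = 349.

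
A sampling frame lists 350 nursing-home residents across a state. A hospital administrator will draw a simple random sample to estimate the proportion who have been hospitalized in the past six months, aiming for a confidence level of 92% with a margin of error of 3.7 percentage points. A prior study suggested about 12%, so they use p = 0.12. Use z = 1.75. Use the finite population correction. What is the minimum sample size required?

142

Unadjusted: n₀ = 1.75² × 0.12 × 0.88 / 0.037² ≈ 236.23, so n₀ = 237.
Finite population correction with N = 350: n = n₀ / (1 + (n₀−1)/N) = 237 / (1 + 236/350) = 237 / 1.6743 ≈ 141.55.
Rounding up, n = 142.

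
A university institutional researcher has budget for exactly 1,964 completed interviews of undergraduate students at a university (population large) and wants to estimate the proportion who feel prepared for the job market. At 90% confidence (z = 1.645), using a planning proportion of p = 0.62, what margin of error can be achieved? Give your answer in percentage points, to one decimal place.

SE(p̂) = √[p(1−p)/n] = √[0.2356/1964] = 0.01095.
E = z × SE = 1.645 × 0.01095 = 0.01802, or 1.8 percentage points.

1.8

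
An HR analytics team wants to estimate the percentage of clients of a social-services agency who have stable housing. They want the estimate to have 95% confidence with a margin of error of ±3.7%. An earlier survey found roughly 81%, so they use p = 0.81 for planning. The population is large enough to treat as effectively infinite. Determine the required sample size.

432

For 95% confidence, z = 1.96.
With p = 0.81, p(1−p) = 0.1539.
n = z²·p(1−p)/E² = 1.96² × 0.1539 / 0.037² = 3.8416 × 0.1539 / 0.001369 ≈ 431.86.
Rounding up gives n = 432.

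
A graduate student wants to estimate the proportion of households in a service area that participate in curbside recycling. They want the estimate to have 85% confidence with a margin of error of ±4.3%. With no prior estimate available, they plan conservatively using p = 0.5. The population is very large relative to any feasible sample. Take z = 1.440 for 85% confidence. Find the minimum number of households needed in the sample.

With p = 0.5, p(1−p) = 0.25.
n = z²·p(1−p)/E² = 1.440² × 0.2500 / 0.043² = 2.0736 × 0.2500 / 0.001849 ≈ 280.37.
Rounding up gives n = 281.

281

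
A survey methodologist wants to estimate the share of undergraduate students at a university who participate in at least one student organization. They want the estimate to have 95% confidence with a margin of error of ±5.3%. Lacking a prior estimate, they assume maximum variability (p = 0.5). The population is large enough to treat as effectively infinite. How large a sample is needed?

342

For 95% confidence, z = 1.960.
With p = 0.5, p(1−p) = 0.25.
n = z²·p(1−p)/E² = 1.960² × 0.2500 / 0.053² = 3.8416 × 0.2500 / 0.002809 ≈ 341.90.
Rounding up gives n = 342.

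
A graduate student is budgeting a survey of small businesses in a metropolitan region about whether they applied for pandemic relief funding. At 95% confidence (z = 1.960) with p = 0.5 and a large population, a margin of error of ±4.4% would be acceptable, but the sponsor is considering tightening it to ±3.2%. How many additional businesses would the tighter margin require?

441

At ±4.4%: n = 1.960² × 0.2500 / 0.044² ≈ 496.07 → 497.
At ±3.2%: n = 1.960² × 0.2500 / 0.032² ≈ 937.89 → 938.
Additional respondents: 938 − 497 = 441.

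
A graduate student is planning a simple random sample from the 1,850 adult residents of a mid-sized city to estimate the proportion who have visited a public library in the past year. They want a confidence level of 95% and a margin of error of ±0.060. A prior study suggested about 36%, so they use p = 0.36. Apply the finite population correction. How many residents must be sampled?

For 95% confidence, z = 1.96.
Unadjusted: n₀ = 1.96² × 0.36 × 0.64 / 0.060² ≈ 245.86, so n₀ = 246.
Finite population correction with N = 1,850: n = n₀ / (1 + (n₀−1)/N) = 246 / (1 + 245/1850) = 246 / 1.1324 ≈ 217.23.
Rounding up, n = 218.

218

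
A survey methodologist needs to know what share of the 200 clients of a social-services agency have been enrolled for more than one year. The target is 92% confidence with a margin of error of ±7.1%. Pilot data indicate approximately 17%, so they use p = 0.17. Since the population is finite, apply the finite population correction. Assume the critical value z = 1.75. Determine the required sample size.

Unadjusted: n₀ = 1.75² × 0.17 × 0.83 / 0.071² ≈ 85.72, so n₀ = 86.
Finite population correction with N = 200: n = n₀ / (1 + (n₀−1)/N) = 86 / (1 + 85/200) = 86 / 1.4250 ≈ 60.35.
Rounding up, n = 61.

61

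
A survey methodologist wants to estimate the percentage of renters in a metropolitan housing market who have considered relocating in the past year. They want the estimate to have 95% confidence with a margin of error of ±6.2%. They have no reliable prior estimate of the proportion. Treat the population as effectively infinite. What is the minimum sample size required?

250

For 95% confidence, z = 1.96.
With no prior estimate, use p = 0.5, giving p(1−p) = 0.25.
n = z²·p(1−p)/E² = 1.96² × 0.2500 / 0.062² = 3.8416 × 0.2500 / 0.003844 ≈ 249.84.
Rounding up gives n = 250.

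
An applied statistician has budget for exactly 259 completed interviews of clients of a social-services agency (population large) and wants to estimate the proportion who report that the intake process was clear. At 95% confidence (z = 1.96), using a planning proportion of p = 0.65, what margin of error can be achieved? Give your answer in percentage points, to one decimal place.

5.8

SE(p̂) = √[p(1−p)/n] = √[0.2275/259] = 0.02964.
E = z × SE = 1.96 × 0.02964 = 0.05809, or 5.8 percentage points.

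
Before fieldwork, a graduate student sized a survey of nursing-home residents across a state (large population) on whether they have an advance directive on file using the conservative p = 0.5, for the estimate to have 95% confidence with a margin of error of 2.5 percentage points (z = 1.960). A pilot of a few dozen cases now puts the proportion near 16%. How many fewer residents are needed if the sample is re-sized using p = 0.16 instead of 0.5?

Conservative (p = 0.5): n = 1.960² × 0.25 / 0.025² ≈ 1536.64 → 1537.
Using p = 0.16: p(1−p) = 0.1344, so n = 1.960² × 0.1344 / 0.025² ≈ 826.10 → 827.
Reduction: 1537 − 827 = 710.

710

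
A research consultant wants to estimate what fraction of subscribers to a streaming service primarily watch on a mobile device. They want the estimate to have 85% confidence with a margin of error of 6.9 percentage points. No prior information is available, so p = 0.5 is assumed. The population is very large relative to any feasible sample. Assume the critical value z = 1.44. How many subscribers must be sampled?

109

With p = 0.5, p(1−p) = 0.25.
n = z²·p(1−p)/E² = 1.44² × 0.2500 / 0.069² = 2.0736 × 0.2500 / 0.004761 ≈ 108.88.
Rounding up gives n = 109.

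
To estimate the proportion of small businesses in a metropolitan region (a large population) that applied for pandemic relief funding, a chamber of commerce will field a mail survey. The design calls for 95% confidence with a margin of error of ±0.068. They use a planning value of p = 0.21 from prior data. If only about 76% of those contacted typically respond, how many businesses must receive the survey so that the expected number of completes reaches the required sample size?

For 95% confidence, z = 1.960.
Completed interviews needed: n₀ = 1.960² × 0.1659 / 0.068² ≈ 137.83 → 138.
At a 76% response rate, contacts needed = 138 / 0.76 ≈ 181.58 → 182.

182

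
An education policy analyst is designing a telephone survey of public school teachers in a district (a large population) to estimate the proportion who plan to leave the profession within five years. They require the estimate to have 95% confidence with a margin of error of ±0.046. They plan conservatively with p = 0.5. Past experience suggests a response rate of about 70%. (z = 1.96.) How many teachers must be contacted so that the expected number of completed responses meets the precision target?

Completed interviews needed: n₀ = 1.96² × 0.2500 / 0.046² ≈ 453.88 → 454.
At a 70% response rate, contacts needed = 454 / 0.70 ≈ 648.57 → 649.

649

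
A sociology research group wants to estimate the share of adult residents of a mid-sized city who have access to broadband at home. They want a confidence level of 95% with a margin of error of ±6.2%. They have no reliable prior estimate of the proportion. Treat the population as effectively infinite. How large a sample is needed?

For 95% confidence, z = 1.96.
With no prior estimate, use p = 0.5, giving p(1−p) = 0.25.
n = z²·p(1−p)/E² = 1.96² × 0.2500 / 0.062² = 3.8416 × 0.2500 / 0.003844 ≈ 249.84.
Rounding up gives n = 250.

250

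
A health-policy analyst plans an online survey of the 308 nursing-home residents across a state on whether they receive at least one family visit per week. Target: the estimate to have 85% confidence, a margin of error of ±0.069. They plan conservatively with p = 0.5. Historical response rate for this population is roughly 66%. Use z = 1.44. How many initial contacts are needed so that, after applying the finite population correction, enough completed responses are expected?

123

Completed interviews needed (unadjusted): n₀ = 1.44² × 0.2500 / 0.069² ≈ 108.88 → 109.
FPC for N = 308: n = 109 / (1 + 108/308) = 109 / 1.3506 ≈ 80.70 → 81.
At a 66% response rate, contacts needed = 81 / 0.66 ≈ 122.73 → 123.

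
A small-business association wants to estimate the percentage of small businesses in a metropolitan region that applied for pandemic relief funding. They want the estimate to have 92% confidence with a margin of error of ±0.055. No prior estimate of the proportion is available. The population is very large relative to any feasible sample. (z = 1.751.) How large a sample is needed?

254

With no prior estimate, use p = 0.5, giving p(1−p) = 0.25.
n = z²·p(1−p)/E² = 1.751² × 0.2500 / 0.055² = 3.0660 × 0.2500 / 0.003025 ≈ 253.39.
Rounding up gives n = 254.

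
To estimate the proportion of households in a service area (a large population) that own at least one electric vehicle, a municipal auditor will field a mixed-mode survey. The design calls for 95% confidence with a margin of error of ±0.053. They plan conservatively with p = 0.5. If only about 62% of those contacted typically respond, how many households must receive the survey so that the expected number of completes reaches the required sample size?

552

For 95% confidence, z = 1.96.
Completed interviews needed: n₀ = 1.96² × 0.2500 / 0.053² ≈ 341.90 → 342.
At a 62% response rate, contacts needed = 342 / 0.62 ≈ 551.61 → 552.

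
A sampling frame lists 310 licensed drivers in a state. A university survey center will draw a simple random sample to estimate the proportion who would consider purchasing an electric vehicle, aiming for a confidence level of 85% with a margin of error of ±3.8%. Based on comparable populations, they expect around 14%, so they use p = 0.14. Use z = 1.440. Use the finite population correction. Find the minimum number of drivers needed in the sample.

112

Unadjusted: n₀ = 1.440² × 0.14 × 0.86 / 0.038² ≈ 172.90, so n₀ = 173.
Finite population correction with N = 310: n = n₀ / (1 + (n₀−1)/N) = 173 / (1 + 172/310) = 173 / 1.5548 ≈ 111.27.
Rounding up, n = 112.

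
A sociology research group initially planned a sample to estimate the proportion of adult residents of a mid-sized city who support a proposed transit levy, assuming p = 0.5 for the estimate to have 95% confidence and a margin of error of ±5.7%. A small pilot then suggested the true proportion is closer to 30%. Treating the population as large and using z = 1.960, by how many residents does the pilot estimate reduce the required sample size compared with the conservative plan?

47

Conservative (p = 0.5): n = 1.960² × 0.25 / 0.057² ≈ 295.60 → 296.
Using p = 0.30: p(1−p) = 0.2100, so n = 1.960² × 0.2100 / 0.057² ≈ 248.30 → 249.
Reduction: 296 − 249 = 47.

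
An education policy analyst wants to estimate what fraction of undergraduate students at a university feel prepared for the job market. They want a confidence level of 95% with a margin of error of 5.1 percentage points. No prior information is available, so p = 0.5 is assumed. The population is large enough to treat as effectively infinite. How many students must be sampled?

370

For 95% confidence, z = 1.960.
With p = 0.5, p(1−p) = 0.25.
n = z²·p(1−p)/E² = 1.960² × 0.2500 / 0.051² = 3.8416 × 0.2500 / 0.002601 ≈ 369.24.
Rounding up gives n = 370.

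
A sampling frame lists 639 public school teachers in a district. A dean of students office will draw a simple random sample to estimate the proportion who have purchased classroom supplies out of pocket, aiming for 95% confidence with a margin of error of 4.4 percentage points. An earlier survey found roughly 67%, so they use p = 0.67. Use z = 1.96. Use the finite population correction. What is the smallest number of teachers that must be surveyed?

Unadjusted: n₀ = 1.96² × 0.67 × 0.33 / 0.044² ≈ 438.73, so n₀ = 439.
Finite population correction with N = 639: n = n₀ / (1 + (n₀−1)/N) = 439 / (1 + 438/639) = 439 / 1.6854 ≈ 260.47.
Rounding up, n = 261.

261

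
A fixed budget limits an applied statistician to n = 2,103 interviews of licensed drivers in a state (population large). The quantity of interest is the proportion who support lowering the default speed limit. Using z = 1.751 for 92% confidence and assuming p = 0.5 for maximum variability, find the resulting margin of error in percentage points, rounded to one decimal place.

SE(p̂) = √[p(1−p)/n] = √[0.2500/2103] = 0.01090.
E = z × SE = 1.751 × 0.01090 = 0.01909, or 1.9 percentage points.

1.9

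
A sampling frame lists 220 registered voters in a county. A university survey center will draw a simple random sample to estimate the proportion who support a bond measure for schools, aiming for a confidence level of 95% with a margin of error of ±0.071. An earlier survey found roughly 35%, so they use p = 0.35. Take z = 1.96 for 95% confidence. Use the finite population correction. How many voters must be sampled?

98

Unadjusted: n₀ = 1.96² × 0.35 × 0.65 / 0.071² ≈ 173.37, so n₀ = 174.
Finite population correction with N = 220: n = n₀ / (1 + (n₀−1)/N) = 174 / (1 + 173/220) = 174 / 1.7864 ≈ 97.40.
Rounding up, n = 98.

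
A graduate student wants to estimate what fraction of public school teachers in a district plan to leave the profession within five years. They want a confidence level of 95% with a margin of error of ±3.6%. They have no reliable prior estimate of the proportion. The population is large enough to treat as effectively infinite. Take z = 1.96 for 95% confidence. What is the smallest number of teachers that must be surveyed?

With no prior estimate, use p = 0.5, giving p(1−p) = 0.25.
n = z²·p(1−p)/E² = 1.96² × 0.2500 / 0.036² = 3.8416 × 0.2500 / 0.001296 ≈ 741.05.
Rounding up gives n = 742.

742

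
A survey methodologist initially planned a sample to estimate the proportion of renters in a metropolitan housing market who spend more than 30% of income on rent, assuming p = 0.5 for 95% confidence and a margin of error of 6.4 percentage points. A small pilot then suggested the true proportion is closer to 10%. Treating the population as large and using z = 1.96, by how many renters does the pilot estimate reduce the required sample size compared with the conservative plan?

Conservative (p = 0.5): n = 1.96² × 0.25 / 0.064² ≈ 234.47 → 235.
Using p = 0.10: p(1−p) = 0.0900, so n = 1.96² × 0.0900 / 0.064² ≈ 84.41 → 85.
Reduction: 235 − 85 = 150.

150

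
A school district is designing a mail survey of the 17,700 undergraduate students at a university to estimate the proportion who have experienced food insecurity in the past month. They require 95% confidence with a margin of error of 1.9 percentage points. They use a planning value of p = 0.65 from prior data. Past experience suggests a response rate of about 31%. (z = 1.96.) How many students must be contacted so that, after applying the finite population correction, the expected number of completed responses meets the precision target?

6871

Completed interviews needed (unadjusted): n₀ = 1.96² × 0.2275 / 0.019² ≈ 2420.95 → 2421.
FPC for N = 17,700: n = 2421 / (1 + 2420/17700) = 2421 / 1.1367 ≈ 2129.81 → 2130.
At a 31% response rate, contacts needed = 2130 / 0.31 ≈ 6870.97 → 6871.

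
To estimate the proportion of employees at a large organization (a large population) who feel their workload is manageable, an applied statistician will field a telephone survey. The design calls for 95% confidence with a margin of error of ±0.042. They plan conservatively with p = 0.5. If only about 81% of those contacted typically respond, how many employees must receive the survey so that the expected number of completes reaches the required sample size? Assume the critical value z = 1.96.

Completed interviews needed: n₀ = 1.96² × 0.2500 / 0.042² ≈ 544.44 → 545.
At an 81% response rate, contacts needed = 545 / 0.81 ≈ 672.84 → 673.

673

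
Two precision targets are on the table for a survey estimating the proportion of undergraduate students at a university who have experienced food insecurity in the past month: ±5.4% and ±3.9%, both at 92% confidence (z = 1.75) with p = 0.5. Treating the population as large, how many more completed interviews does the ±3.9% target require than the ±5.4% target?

At ±5.4%: n = 1.75² × 0.2500 / 0.054² ≈ 262.56 → 263.
At ±3.9%: n = 1.75² × 0.2500 / 0.039² ≈ 503.37 → 504.
Additional respondents: 504 − 263 = 241.

241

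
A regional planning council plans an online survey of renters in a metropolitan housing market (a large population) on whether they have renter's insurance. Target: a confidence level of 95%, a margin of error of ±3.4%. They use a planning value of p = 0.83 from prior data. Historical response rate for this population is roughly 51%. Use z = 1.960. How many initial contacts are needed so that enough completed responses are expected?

Completed interviews needed: n₀ = 1.960² × 0.1411 / 0.034² ≈ 468.90 → 469.
At a 51% response rate, contacts needed = 469 / 0.51 ≈ 919.61 → 920.

920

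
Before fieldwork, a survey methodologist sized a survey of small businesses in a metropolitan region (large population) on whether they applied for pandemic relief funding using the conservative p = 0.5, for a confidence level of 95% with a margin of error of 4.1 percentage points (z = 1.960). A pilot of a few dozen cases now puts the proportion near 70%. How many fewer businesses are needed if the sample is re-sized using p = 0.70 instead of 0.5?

92

Conservative (p = 0.5): n = 1.960² × 0.25 / 0.041² ≈ 571.33 → 572.
Using p = 0.70: p(1−p) = 0.2100, so n = 1.960² × 0.2100 / 0.041² ≈ 479.91 → 480.
Reduction: 572 − 480 = 92.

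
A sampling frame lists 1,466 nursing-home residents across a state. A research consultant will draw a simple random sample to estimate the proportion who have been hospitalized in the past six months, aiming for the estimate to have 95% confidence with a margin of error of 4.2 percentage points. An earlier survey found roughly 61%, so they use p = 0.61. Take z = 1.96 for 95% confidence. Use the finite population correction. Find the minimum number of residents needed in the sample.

384

Unadjusted: n₀ = 1.96² × 0.61 × 0.39 / 0.042² ≈ 518.09, so n₀ = 519.
Finite population correction with N = 1,466: n = n₀ / (1 + (n₀−1)/N) = 519 / (1 + 518/1466) = 519 / 1.3533 ≈ 383.49.
Rounding up, n = 384.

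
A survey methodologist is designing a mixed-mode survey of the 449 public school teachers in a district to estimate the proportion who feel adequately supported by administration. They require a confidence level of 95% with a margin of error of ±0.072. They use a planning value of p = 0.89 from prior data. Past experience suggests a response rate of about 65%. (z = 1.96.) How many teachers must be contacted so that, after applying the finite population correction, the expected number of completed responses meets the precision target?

Completed interviews needed (unadjusted): n₀ = 1.96² × 0.0979 / 0.072² ≈ 72.55 → 73.
FPC for N = 449: n = 73 / (1 + 72/449) = 73 / 1.1604 ≈ 62.91 → 63.
At a 65% response rate, contacts needed = 63 / 0.65 ≈ 96.92 → 97.

97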